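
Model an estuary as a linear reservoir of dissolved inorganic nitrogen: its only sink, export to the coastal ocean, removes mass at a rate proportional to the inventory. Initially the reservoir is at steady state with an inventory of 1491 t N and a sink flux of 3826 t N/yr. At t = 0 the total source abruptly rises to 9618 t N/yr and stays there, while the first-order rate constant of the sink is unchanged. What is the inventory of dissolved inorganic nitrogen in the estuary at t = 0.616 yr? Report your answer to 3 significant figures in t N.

3280 t N

Residence time τ = M₀/F₀ = 0.3897 yr. The eventual steady state is M_∞ = M₀·(F₁/F₀) = 1491 × 9618/3826 = 3748.2 t N.
The anomaly ΔM(t) = M(t) − M_∞ decays as ΔM₀·e^(−t/τ) with ΔM₀ = 1491 − 3748.2 = −2257 t N.
At t = 0.616 yr, e^(−t/τ) = e^(−1.581) = 0.2058, so ΔM = −464.6 t N and M = 3748.2 − 464.6 = 3283.6 t N.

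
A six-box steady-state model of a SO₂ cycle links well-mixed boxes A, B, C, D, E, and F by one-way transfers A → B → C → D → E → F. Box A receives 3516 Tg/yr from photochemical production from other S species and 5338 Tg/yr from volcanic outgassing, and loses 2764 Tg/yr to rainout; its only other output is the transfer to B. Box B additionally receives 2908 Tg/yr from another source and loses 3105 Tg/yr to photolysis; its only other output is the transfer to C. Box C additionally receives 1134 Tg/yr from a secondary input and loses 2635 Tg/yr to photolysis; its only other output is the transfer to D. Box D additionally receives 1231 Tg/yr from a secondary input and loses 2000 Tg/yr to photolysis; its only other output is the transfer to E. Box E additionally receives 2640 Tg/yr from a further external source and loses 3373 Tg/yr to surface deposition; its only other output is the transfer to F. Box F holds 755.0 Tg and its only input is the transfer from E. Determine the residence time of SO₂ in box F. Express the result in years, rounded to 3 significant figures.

Box A: F(A→B) = (3516 + 5338) − 2764 = 6090.0 Tg/yr.
Box B: F(B→C) = (6090.0 + 2908) − 3105 = 5893.0 Tg/yr.
Box C: F(C→D) = (5893.0 + 1134) − 2635 = 4392.0 Tg/yr.
Box D: F(D→E) = (4392.0 + 1231) − 2000 = 3623.0 Tg/yr.
Box E: F(E→F) = (3623.0 + 2640) − 3373 = 2890.0 Tg/yr.
Box F throughput = its input = 2890.0 Tg/yr; τ = 755.0 / 2890.0 = 0.2612 yr.

0.261 yr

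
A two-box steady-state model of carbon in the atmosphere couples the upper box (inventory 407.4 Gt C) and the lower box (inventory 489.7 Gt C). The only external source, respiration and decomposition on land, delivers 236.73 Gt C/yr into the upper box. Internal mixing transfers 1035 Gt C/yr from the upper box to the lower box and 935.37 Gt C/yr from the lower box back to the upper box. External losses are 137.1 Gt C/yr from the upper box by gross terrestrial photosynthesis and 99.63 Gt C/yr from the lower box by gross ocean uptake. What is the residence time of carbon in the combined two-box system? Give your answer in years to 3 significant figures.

Treat the two boxes together as one reservoir: the mixing fluxes between them are internal recycling, so τ = ΣM / Σ(external losses).
M_total = 407.4 + 489.7 = 897.10 Gt C.
ΣF_external_out = 137.1 + 99.63 = 236.73 Gt C/yr.
τ = M_total / ΣF_ext = 897.10 / 236.73 = 3.790 yr.

3.79 yr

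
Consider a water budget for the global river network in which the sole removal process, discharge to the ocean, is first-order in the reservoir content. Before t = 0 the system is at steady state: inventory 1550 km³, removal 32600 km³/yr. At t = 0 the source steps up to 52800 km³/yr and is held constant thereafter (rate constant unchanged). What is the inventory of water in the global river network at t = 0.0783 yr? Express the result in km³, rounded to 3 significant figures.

Residence time τ = M₀/F₀ = 0.04755 yr. The eventual steady state is M_∞ = M₀·(F₁/F₀) = 1550 × 52800/32600 = 2510.4 km³.
The anomaly ΔM(t) = M(t) − M_∞ decays as ΔM₀·e^(−t/τ) with ΔM₀ = 1550 − 2510.4 = −960.4 km³.
At t = 0.0783 yr, e^(−t/τ) = e^(−1.647) = 0.1927, so ΔM = −185.0 km³ and M = 2510.4 − 185.0 = 2325.4 km³.

2330 km³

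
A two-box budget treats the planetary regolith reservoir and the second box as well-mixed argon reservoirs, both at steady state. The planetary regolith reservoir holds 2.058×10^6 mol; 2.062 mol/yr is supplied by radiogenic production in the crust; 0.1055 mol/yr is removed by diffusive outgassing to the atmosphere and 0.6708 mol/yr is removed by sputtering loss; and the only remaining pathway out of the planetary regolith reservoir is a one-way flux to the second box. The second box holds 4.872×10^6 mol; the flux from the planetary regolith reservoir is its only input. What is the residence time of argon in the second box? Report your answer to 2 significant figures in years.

Balance the planetary regolith reservoir: ΣF_in = 2.0620 mol/yr.
Flux to the second box = ΣF_in − (0.1055 + 0.6708) = 1.2857 mol/yr.
At steady state the output of the second box equals its input, 1.2857 mol/yr.
τ = M / F = 4.872×10^6 / 1.2857 = 3.789×10^6 yr.

3.8×10^6 yr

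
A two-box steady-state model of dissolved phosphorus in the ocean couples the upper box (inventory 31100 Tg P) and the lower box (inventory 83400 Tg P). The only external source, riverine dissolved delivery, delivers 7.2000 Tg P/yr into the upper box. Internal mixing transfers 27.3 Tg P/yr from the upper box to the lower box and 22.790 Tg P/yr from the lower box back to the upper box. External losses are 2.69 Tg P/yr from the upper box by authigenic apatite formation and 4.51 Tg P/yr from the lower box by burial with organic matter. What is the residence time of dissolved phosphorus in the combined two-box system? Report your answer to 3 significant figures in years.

Residence time in the combined system uses the total inventory and the total *external* removal — internal exchanges between the two boxes cancel.
M_total = 31100 + 83400 = 114500 Tg P.
ΣF_external_out = 2.69 + 4.51 = 7.2000 Tg P/yr.
τ = M_total / ΣF_ext = 114500 / 7.2000 = 15900 yr.

15900 yr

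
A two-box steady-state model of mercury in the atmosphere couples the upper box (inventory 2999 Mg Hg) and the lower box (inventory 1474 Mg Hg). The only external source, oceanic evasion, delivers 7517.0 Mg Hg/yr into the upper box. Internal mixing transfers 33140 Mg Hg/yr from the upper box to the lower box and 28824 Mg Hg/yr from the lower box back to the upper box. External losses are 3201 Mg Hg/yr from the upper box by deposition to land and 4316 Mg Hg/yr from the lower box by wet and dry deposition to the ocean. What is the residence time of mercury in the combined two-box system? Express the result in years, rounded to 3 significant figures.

For the system as a whole, the A↔B exchange is internal and contributes nothing to the throughput; only the external sinks remove mass.
M_total = 2999 + 1474 = 4473.0 Mg Hg.
ΣF_external_out = 3201 + 4316 = 7517.0 Mg Hg/yr.
τ = M_total / ΣF_ext = 4473.0 / 7517.0 = 0.5951 yr.

0.595 yr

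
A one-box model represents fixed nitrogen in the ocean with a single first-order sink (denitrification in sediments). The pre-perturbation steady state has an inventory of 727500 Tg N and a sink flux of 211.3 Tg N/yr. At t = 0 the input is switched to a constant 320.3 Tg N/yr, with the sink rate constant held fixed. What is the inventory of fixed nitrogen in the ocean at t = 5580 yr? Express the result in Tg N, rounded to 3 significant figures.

The sink rate constant is k = F₀/M₀ = 211.3/727500 = 0.0002904 yr⁻¹.
Solving dM/dt = F₁ − kM with M(0) = M₀ gives M(t) = F₁/k + (M₀ − F₁/k)·e^(−kt).
F₁/k = 320.3/0.0002904 = 1.1028×10^6 Tg N; kt = 0.0002904 × 5580 = 1.621, e^(−kt) = 0.1978.
M(5580) = 1.1028×10^6 + (727500 − 1.1028×10^6) × 0.1978 = 1.1028×10^6 − 74220 = 1.0286×10^6 Tg N.

1.03×10^6 Tg N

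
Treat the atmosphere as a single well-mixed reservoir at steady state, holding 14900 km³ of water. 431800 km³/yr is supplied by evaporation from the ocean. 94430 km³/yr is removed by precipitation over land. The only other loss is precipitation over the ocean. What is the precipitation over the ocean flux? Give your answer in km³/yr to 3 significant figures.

337000 km³/yr

At steady state ΣF_in = ΣF_out.
ΣF_in = 431800 km³/yr.
Precipitation over the ocean flux = ΣF_in − (94430) = 431800 − 94430 = 337400 km³/yr.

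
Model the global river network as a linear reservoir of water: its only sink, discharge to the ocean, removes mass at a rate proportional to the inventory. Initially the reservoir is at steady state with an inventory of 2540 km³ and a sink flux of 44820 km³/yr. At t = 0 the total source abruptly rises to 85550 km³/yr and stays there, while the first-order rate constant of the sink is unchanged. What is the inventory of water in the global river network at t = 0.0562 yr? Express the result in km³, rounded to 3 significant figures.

Residence time τ = M₀/F₀ = 0.05667 yr. The eventual steady state is M_∞ = M₀·(F₁/F₀) = 2540 × 85550/44820 = 4848.2 km³.
The anomaly ΔM(t) = M(t) − M_∞ decays as ΔM₀·e^(−t/τ) with ΔM₀ = 2540 − 4848.2 = −2308 km³.
At t = 0.0562 yr, e^(−t/τ) = e^(−0.9917) = 0.3710, so ΔM = −856.2 km³ and M = 4848.2 − 856.2 = 3992.0 km³.

3990 km³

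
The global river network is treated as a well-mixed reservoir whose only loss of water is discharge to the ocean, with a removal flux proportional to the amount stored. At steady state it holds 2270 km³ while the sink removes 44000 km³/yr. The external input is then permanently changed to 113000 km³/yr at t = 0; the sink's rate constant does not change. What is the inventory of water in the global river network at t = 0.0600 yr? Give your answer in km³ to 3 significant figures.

4720 km³

Residence time τ = M₀/F₀ = 0.05159 yr. The eventual steady state is M_∞ = M₀·(F₁/F₀) = 2270 × 113000/44000 = 5829.8 km³.
The anomaly ΔM(t) = M(t) − M_∞ decays as ΔM₀·e^(−t/τ) with ΔM₀ = 2270 − 5829.8 = −3560 km³.
At t = 0.0600 yr, e^(−t/τ) = e^(−1.163) = 0.3125, so ΔM = −1113 km³ and M = 5829.8 − 1113 = 4717.2 km³.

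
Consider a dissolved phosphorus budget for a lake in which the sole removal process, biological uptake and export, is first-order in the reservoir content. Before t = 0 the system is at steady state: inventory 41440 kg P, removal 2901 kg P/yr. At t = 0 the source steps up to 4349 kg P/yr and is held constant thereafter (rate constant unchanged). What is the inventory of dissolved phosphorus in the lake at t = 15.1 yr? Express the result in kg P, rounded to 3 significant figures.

The sink rate constant is k = F₀/M₀ = 2901/41440 = 0.07000 yr⁻¹.
Solving dM/dt = F₁ − kM with M(0) = M₀ gives M(t) = F₁/k + (M₀ − F₁/k)·e^(−kt).
F₁/k = 4349/0.07000 = 62124 kg P; kt = 0.07000 × 15.1 = 1.057, e^(−kt) = 0.3475.
M(15.1) = 62124 + (41440 − 62124) × 0.3475 = 62124 − 7187 = 54937 kg P.

54900 kg P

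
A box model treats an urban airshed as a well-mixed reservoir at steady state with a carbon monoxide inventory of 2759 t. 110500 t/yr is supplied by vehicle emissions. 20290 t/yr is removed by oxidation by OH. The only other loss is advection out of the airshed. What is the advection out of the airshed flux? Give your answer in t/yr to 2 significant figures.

90000 t/yr

At steady state ΣF_in = ΣF_out.
ΣF_in = 110500 t/yr.
Advection out of the airshed flux = ΣF_in − (20290) = 110500 − 20290 = 90210 t/yr.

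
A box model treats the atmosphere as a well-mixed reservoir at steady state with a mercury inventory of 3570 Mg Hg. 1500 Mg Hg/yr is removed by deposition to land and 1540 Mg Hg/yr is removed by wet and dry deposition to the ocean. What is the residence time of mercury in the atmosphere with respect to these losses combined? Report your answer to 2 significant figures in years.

1.2 yr

Total removal = 1500 + 1540 = 3040.0 Mg Hg/yr.
τ = M / ΣF_out = 3570 / 3040.0 = 1.174 yr.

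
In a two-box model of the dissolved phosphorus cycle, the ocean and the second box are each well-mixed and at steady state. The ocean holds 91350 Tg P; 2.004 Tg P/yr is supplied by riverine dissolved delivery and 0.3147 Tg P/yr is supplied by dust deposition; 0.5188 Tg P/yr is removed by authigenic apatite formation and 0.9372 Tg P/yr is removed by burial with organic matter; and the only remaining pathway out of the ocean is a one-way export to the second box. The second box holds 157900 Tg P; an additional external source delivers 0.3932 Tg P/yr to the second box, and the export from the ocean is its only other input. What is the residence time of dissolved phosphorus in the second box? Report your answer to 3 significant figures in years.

126000 yr

Balance the ocean: ΣF_in = 2.004 + 0.3147 = 2.3187 Tg P/yr.
Export to the second box = ΣF_in − (0.5188 + 0.9372) = 0.86270 Tg P/yr.
Total input to the second box = 0.86270 + 0.3932 = 1.2559 Tg P/yr; at steady state this equals its total output.
τ = M / F = 157900 / 1.2559 = 125700 yr.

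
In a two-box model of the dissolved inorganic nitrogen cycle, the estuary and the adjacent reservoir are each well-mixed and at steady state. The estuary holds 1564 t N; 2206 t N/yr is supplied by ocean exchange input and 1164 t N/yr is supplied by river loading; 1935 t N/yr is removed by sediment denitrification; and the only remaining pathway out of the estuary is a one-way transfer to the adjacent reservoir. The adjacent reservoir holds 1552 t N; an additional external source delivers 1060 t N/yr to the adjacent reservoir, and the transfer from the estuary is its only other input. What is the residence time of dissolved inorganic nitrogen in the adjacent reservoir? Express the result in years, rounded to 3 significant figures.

0.622 yr

Balance the estuary: ΣF_in = 2206 + 1164 = 3370.0 t N/yr.
Transfer to the adjacent reservoir = ΣF_in − (1935) = 1435.0 t N/yr.
Total input to the adjacent reservoir = 1435.0 + 1060 = 2495.0 t N/yr; at steady state this equals its total output.
τ = M / F = 1552 / 2495.0 = 0.6220 yr.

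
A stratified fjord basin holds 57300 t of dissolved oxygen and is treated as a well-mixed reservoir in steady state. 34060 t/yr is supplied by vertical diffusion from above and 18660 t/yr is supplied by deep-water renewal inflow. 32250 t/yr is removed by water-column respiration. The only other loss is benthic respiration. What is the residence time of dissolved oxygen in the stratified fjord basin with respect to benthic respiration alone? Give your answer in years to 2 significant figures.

At steady state ΣF_in = ΣF_out.
ΣF_in = 34060 + 18660 = 52720 t/yr.
Benthic respiration flux = ΣF_in − (32250) = 52720 − 32250 = 20470 t/yr.
τ = M / F = 57300 / 20470 = 2.799 yr.

2.8 yr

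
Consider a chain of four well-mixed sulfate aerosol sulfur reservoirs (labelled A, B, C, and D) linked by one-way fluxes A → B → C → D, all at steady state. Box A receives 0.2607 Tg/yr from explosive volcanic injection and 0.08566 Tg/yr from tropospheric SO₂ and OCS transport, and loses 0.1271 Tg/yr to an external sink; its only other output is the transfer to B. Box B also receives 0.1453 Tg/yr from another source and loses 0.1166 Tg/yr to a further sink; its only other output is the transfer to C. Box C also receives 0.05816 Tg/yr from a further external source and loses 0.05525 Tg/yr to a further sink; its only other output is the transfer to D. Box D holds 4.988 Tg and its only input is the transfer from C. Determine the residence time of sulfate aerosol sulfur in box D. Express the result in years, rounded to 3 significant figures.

19.9 yr

Box A: F(A→B) = (0.2607 + 0.08566) − 0.1271 = 0.21926 Tg/yr.
Box B: F(B→C) = (0.21926 + 0.1453) − 0.1166 = 0.24796 Tg/yr.
Box C: F(C→D) = (0.24796 + 0.05816) − 0.05525 = 0.25087 Tg/yr.
Box D throughput = its input = 0.25087 Tg/yr; τ = 4.988 / 0.25087 = 19.88 yr.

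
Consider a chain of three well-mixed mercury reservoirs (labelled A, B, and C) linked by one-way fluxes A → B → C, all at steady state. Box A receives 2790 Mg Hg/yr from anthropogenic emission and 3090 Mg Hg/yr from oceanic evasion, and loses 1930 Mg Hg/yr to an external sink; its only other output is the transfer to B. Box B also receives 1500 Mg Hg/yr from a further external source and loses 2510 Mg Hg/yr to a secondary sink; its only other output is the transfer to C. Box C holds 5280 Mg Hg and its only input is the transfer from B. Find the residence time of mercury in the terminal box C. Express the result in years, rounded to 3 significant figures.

1.80 yr

Box A: F(A→B) = (2790 + 3090) − 1930 = 3950.0 Mg Hg/yr.
Box B: F(B→C) = (3950.0 + 1500) − 2510 = 2940.0 Mg Hg/yr.
Box C throughput = its input = 2940.0 Mg Hg/yr; τ = 5280 / 2940.0 = 1.796 yr.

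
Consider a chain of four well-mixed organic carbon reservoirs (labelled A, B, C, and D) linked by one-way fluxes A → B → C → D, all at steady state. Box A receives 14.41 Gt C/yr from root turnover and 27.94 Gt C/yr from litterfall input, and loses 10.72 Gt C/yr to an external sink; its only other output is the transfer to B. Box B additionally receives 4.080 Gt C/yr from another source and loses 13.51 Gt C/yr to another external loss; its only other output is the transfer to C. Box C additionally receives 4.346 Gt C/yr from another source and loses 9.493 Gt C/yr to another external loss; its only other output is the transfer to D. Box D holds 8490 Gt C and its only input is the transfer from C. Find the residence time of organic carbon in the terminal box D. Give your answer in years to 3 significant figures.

Box A: F(A→B) = (14.41 + 27.94) − 10.72 = 31.630 Gt C/yr.
Box B: F(B→C) = (31.630 + 4.080) − 13.51 = 22.200 Gt C/yr.
Box C: F(C→D) = (22.200 + 4.346) − 9.493 = 17.053 Gt C/yr.
Box D throughput = its input = 17.053 Gt C/yr; τ = 8490 / 17.053 = 497.9 yr.

498 yr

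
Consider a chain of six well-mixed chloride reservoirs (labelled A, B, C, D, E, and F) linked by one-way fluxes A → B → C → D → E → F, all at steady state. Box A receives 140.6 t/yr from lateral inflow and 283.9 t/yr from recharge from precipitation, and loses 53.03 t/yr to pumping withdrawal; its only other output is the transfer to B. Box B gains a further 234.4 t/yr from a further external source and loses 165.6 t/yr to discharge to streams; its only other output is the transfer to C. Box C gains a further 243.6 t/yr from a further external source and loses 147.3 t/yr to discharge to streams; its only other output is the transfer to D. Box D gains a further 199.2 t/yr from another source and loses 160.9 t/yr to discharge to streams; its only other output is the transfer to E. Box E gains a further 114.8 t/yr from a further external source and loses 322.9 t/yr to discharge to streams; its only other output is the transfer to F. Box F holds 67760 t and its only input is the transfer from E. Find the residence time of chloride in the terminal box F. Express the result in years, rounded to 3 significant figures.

185 yr

Box A: F(A→B) = (140.6 + 283.9) − 53.03 = 371.47 t/yr.
Box B: F(B→C) = (371.47 + 234.4) − 165.6 = 440.27 t/yr.
Box C: F(C→D) = (440.27 + 243.6) − 147.3 = 536.57 t/yr.
Box D: F(D→E) = (536.57 + 199.2) − 160.9 = 574.87 t/yr.
Box E: F(E→F) = (574.87 + 114.8) − 322.9 = 366.77 t/yr.
Box F throughput = its input = 366.77 t/yr; τ = 67760 / 366.77 = 184.7 yr.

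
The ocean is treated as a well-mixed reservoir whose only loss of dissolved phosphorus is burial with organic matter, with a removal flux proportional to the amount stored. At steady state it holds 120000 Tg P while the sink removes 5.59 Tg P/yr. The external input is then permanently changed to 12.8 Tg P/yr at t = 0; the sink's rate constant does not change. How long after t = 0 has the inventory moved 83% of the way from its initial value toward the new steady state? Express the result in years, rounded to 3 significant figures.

38000 yr

τ = M₀/F₀ = 120000/5.59 = 21470 yr.
The remaining gap fraction is e^(−t/τ); 83% covered ⇒ e^(−t/τ) = 0.170.
t = −τ ln(0.170) = 21470 × 1.772 = 38040 yr.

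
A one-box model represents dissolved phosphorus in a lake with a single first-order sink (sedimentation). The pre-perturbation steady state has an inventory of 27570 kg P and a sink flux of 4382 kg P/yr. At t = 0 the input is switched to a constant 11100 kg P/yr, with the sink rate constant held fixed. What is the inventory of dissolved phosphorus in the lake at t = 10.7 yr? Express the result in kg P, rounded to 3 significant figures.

The sink rate constant is k = F₀/M₀ = 4382/27570 = 0.1589 yr⁻¹.
Solving dM/dt = F₁ − kM with M(0) = M₀ gives M(t) = F₁/k + (M₀ − F₁/k)·e^(−kt).
F₁/k = 11100/0.1589 = 69837 kg P; kt = 0.1589 × 10.7 = 1.701, e^(−kt) = 0.1826.
M(10.7) = 69837 + (27570 − 69837) × 0.1826 = 69837 − 7716 = 62121 kg P.

62100 kg P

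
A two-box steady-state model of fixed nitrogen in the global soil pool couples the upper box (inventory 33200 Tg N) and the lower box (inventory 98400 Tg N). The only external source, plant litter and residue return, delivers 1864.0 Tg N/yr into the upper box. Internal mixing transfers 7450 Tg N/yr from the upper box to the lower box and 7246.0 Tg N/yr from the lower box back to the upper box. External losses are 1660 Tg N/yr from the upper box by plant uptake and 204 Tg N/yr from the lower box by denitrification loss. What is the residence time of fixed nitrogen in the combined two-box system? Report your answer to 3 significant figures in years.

70.6 yr

Residence time in the combined system uses the total inventory and the total *external* removal — internal exchanges between the two boxes cancel.
M_total = 33200 + 98400 = 131600 Tg N.
ΣF_external_out = 1660 + 204 = 1864.0 Tg N/yr.
τ = M_total / ΣF_ext = 131600 / 1864.0 = 70.60 yr.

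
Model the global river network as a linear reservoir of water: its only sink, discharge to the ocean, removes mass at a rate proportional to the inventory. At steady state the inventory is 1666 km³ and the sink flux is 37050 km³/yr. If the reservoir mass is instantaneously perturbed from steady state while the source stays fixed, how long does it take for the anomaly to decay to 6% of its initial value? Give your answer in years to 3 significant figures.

0.127 yr

For a linear reservoir the anomaly decays as exp(−t/τ) with τ = M/F = 1666/37050 = 0.04497 yr.
exp(−t/τ) = 0.06 ⇒ t = −τ ln(0.06) = 0.04497 × 2.813 = 0.1265 yr.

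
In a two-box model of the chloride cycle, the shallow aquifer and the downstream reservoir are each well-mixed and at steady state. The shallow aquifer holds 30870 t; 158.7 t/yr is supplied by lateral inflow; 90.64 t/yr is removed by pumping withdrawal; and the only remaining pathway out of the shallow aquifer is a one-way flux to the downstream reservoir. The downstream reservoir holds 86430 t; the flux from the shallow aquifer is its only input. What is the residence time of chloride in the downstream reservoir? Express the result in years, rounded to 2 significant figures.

Balance the shallow aquifer: ΣF_in = 158.70 t/yr.
Flux to the downstream reservoir = ΣF_in − (90.64) = 68.060 t/yr.
At steady state the output of the downstream reservoir equals its input, 68.060 t/yr.
τ = M / F = 86430 / 68.060 = 1270 yr.

1300 yr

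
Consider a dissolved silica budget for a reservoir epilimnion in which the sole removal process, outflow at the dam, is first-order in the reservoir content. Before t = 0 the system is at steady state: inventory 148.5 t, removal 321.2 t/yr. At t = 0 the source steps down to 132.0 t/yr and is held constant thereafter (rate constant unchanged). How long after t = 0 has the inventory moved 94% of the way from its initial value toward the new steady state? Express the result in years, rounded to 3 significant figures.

1.30 yr

τ = M₀/F₀ = 148.5/321.2 = 0.4623 yr.
The remaining gap fraction is e^(−t/τ); 94% covered ⇒ e^(−t/τ) = 0.0600.
t = −τ ln(0.0600) = 0.4623 × 2.813 = 1.301 yr.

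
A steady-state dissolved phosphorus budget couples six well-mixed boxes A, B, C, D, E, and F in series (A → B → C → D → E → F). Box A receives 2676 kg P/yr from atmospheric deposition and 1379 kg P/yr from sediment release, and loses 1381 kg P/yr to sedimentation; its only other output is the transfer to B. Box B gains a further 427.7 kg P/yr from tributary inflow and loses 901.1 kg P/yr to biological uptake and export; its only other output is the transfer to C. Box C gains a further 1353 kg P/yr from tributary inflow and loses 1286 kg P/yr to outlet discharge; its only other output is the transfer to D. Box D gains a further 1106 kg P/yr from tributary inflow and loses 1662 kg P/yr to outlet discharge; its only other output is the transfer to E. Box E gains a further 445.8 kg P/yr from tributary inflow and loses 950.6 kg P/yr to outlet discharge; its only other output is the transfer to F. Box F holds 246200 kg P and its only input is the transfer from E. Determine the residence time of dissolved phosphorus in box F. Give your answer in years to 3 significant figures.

204 yr

Box A: F(A→B) = (2676 + 1379) − 1381 = 2674.0 kg P/yr.
Box B: F(B→C) = (2674.0 + 427.7) − 901.1 = 2200.6 kg P/yr.
Box C: F(C→D) = (2200.6 + 1353) − 1286 = 2267.6 kg P/yr.
Box D: F(D→E) = (2267.6 + 1106) − 1662 = 1711.6 kg P/yr.
Box E: F(E→F) = (1711.6 + 445.8) − 950.6 = 1206.8 kg P/yr.
Box F throughput = its input = 1206.8 kg P/yr; τ = 246200 / 1206.8 = 204.0 yr.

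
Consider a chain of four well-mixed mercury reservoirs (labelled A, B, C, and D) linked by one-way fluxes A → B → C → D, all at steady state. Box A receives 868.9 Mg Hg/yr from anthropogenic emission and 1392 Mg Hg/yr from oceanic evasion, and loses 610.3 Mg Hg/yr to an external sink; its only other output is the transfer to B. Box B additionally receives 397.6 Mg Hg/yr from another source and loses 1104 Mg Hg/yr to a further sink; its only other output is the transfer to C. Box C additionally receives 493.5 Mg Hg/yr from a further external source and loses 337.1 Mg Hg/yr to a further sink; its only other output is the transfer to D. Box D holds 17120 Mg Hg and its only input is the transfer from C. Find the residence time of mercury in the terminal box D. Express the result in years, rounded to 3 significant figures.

Box A: F(A→B) = (868.9 + 1392) − 610.3 = 1650.6 Mg Hg/yr.
Box B: F(B→C) = (1650.6 + 397.6) − 1104 = 944.20 Mg Hg/yr.
Box C: F(C→D) = (944.20 + 493.5) − 337.1 = 1100.6 Mg Hg/yr.
Box D throughput = its input = 1100.6 Mg Hg/yr; τ = 17120 / 1100.6 = 15.56 yr.

15.6 yr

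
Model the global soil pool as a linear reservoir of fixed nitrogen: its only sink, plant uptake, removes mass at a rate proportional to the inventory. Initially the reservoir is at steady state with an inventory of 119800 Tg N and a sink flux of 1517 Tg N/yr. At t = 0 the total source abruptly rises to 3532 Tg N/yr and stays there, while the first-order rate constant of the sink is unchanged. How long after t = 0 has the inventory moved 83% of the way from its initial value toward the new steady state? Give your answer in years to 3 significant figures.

τ = M₀/F₀ = 119800/1517 = 78.97 yr.
The remaining gap fraction is e^(−t/τ); 83% covered ⇒ e^(−t/τ) = 0.170.
t = −τ ln(0.170) = 78.97 × 1.772 = 139.9 yr.

140 yr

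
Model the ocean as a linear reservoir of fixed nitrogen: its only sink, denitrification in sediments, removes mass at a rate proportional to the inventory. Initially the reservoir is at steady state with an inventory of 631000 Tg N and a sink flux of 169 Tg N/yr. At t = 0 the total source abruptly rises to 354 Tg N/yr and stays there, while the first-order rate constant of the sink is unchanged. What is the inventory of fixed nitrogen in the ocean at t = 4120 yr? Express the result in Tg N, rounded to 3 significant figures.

1.09×10^6 Tg N

Residence time τ = M₀/F₀ = 3734 yr. The eventual steady state is M_∞ = M₀·(F₁/F₀) = 631000 × 354/169 = 1.3217×10^6 Tg N.
The anomaly ΔM(t) = M(t) − M_∞ decays as ΔM₀·e^(−t/τ) with ΔM₀ = 631000 − 1.3217×10^6 = −690700 Tg N.
At t = 4120 yr, e^(−t/τ) = e^(−1.103) = 0.3317, so ΔM = −229100 Tg N and M = 1.3217×10^6 − 229100 = 1.0926×10^6 Tg N.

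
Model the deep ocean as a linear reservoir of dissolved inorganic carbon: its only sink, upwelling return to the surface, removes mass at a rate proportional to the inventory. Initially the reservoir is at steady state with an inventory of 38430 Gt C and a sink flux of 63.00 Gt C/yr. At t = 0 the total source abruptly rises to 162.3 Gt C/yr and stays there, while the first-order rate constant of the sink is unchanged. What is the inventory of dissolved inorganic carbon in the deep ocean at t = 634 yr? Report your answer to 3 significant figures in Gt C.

Residence time τ = M₀/F₀ = 610.0 yr. The eventual steady state is M_∞ = M₀·(F₁/F₀) = 38430 × 162.3/63.00 = 99003 Gt C.
The anomaly ΔM(t) = M(t) − M_∞ decays as ΔM₀·e^(−t/τ) with ΔM₀ = 38430 − 99003 = −60570 Gt C.
At t = 634 yr, e^(−t/τ) = e^(−1.039) = 0.3537, so ΔM = −21420 Gt C and M = 99003 − 21420 = 77579 Gt C.

77600 Gt C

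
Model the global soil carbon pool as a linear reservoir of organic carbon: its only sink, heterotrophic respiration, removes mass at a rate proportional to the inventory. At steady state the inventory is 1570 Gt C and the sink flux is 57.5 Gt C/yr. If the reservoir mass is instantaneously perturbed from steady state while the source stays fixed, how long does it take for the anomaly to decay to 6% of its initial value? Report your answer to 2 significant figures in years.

For a linear reservoir the anomaly decays as exp(−t/τ) with τ = M/F = 1570/57.5 = 27.30 yr.
exp(−t/τ) = 0.06 ⇒ t = −τ ln(0.06) = 27.30 × 2.813 = 76.82 yr.

77 yr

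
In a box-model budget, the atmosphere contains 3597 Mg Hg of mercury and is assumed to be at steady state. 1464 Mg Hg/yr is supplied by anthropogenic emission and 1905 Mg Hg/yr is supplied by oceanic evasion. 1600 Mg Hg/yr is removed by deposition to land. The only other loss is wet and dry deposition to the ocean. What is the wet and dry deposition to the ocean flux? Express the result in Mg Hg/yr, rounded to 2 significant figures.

At steady state ΣF_in = ΣF_out.
ΣF_in = 1464 + 1905 = 3369.0 Mg Hg/yr.
Wet and dry deposition to the ocean flux = ΣF_in − (1600) = 3369.0 − 1600 = 1769 Mg Hg/yr.

1800 Mg Hg/yr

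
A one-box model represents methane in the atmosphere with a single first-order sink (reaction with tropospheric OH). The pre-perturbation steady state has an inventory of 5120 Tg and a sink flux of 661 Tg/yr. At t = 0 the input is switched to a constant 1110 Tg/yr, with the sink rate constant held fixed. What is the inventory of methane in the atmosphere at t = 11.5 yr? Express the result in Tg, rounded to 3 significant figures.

7810 Tg

The sink rate constant is k = F₀/M₀ = 661/5120 = 0.1291 yr⁻¹.
Solving dM/dt = F₁ − kM with M(0) = M₀ gives M(t) = F₁/k + (M₀ − F₁/k)·e^(−kt).
F₁/k = 1110/0.1291 = 8597.9 Tg; kt = 0.1291 × 11.5 = 1.485, e^(−kt) = 0.2266.
M(11.5) = 8597.9 + (5120 − 8597.9) × 0.2266 = 8597.9 − 788.0 = 7809.9 Tg.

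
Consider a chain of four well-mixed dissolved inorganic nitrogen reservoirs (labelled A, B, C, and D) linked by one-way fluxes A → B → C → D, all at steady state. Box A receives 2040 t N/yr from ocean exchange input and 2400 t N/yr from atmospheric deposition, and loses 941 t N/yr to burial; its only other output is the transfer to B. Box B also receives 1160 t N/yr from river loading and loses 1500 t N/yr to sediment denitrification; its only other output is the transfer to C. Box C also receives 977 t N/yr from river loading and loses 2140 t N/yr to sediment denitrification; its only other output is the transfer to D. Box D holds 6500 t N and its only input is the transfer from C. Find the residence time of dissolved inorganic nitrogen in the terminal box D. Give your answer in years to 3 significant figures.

Box A: F(A→B) = (2040 + 2400) − 941 = 3499.0 t N/yr.
Box B: F(B→C) = (3499.0 + 1160) − 1500 = 3159.0 t N/yr.
Box C: F(C→D) = (3159.0 + 977) − 2140 = 1996.0 t N/yr.
Box D throughput = its input = 1996.0 t N/yr; τ = 6500 / 1996.0 = 3.257 yr.

3.26 yr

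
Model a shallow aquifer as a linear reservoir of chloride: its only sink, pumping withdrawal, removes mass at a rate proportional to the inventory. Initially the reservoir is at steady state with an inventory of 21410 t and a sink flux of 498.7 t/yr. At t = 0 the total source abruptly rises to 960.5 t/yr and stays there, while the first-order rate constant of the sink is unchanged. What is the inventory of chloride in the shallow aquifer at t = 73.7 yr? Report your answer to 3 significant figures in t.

37700 t

Residence time τ = M₀/F₀ = 42.93 yr. The eventual steady state is M_∞ = M₀·(F₁/F₀) = 21410 × 960.5/498.7 = 41236 t.
The anomaly ΔM(t) = M(t) − M_∞ decays as ΔM₀·e^(−t/τ) with ΔM₀ = 21410 − 41236 = −19830 t.
At t = 73.7 yr, e^(−t/τ) = e^(−1.717) = 0.1797, so ΔM = −3562 t and M = 41236 − 3562 = 37674 t.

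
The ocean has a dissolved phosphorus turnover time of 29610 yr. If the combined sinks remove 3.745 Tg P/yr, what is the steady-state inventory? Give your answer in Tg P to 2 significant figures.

τ = M/F ⇒ M = τ × F = 29610 × 3.745 = 110900 Tg P.

110000 Tg P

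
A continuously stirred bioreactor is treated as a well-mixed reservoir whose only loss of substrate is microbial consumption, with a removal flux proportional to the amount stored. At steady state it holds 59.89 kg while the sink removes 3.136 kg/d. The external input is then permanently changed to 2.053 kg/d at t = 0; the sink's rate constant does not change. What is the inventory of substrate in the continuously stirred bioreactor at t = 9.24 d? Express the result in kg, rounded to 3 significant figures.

τ = M₀/F₀ = 59.89/3.136 = 19.10 d; rate constant k = 1/τ.
New steady state M_∞ = F₁/k = F₁·τ = 2.053 × 19.10 = 39.207 kg.
M(t) = M_∞ + (M₀ − M_∞)·e^(−t/τ); t/τ = 9.24/19.10 = 0.4838, so e^(−t/τ) = 0.6164.
M(t) = 39.207 + 20.68 × 0.6164 = 51.956 kg.

52.0 kg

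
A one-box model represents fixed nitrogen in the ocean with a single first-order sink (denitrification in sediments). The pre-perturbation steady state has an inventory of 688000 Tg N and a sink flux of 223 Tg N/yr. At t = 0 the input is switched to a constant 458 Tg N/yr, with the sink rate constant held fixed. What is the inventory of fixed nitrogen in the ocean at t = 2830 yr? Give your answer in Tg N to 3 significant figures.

The sink rate constant is k = F₀/M₀ = 223/688000 = 0.0003241 yr⁻¹.
Solving dM/dt = F₁ − kM with M(0) = M₀ gives M(t) = F₁/k + (M₀ − F₁/k)·e^(−kt).
F₁/k = 458/0.0003241 = 1.4130×10^6 Tg N; kt = 0.0003241 × 2830 = 0.9173, e^(−kt) = 0.3996.
M(2830) = 1.4130×10^6 + (688000 − 1.4130×10^6) × 0.3996 = 1.4130×10^6 − 289700 = 1.1233×10^6 Tg N.

1.12×10^6 Tg N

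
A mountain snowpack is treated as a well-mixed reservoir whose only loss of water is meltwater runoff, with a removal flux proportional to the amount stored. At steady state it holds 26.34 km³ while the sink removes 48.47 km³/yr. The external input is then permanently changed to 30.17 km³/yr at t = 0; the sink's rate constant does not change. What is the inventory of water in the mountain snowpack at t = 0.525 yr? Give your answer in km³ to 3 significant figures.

τ = M₀/F₀ = 26.34/48.47 = 0.5434 yr; rate constant k = 1/τ.
New steady state M_∞ = F₁/k = F₁·τ = 30.17 × 0.5434 = 16.395 km³.
M(t) = M_∞ + (M₀ − M_∞)·e^(−t/τ); t/τ = 0.525/0.5434 = 0.9661, so e^(−t/τ) = 0.3806.
M(t) = 16.395 + 9.945 × 0.3806 = 20.180 km³.

20.2 km³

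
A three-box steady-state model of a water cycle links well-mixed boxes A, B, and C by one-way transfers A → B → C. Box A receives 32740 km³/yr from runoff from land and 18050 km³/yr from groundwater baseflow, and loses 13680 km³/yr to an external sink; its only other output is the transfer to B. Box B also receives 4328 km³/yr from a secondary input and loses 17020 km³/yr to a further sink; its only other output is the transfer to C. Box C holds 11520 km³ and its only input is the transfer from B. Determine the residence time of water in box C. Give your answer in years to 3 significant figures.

0.472 yr

Box A: F(A→B) = (32740 + 18050) − 13680 = 37110 km³/yr.
Box B: F(B→C) = (37110 + 4328) − 17020 = 24418 km³/yr.
Box C throughput = its input = 24418 km³/yr; τ = 11520 / 24418 = 0.4718 yr.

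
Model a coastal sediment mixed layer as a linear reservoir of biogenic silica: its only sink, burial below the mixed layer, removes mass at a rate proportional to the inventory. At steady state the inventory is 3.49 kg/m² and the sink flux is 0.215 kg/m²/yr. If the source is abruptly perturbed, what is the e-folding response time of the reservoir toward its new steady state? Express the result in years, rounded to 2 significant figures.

16 yr

For a linear reservoir the response time equals the residence time τ = M/F.
τ = 3.49 / 0.215 = 16.23 yr.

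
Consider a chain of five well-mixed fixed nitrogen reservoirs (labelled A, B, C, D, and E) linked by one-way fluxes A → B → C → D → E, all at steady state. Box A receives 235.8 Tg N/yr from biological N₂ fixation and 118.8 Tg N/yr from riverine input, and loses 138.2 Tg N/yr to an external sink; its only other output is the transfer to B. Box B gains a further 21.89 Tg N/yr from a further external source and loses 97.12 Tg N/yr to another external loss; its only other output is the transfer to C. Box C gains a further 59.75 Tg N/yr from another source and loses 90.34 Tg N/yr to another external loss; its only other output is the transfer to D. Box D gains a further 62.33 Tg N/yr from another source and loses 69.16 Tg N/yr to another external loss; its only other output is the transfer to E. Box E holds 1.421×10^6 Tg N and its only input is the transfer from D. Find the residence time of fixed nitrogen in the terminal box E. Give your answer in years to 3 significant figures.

13700 yr

Box A: F(A→B) = (235.8 + 118.8) − 138.2 = 216.40 Tg N/yr.
Box B: F(B→C) = (216.40 + 21.89) − 97.12 = 141.17 Tg N/yr.
Box C: F(C→D) = (141.17 + 59.75) − 90.34 = 110.58 Tg N/yr.
Box D: F(D→E) = (110.58 + 62.33) − 69.16 = 103.75 Tg N/yr.
Box E throughput = its input = 103.75 Tg N/yr; τ = 1.421×10^6 / 103.75 = 13700 yr.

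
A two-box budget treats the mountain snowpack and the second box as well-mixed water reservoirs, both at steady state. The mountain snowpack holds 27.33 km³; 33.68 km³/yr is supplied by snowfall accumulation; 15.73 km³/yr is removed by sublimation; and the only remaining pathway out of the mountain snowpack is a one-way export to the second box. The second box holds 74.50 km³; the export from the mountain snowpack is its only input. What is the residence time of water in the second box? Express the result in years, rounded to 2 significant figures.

Balance the mountain snowpack: ΣF_in = 33.680 km³/yr.
Export to the second box = ΣF_in − (15.73) = 17.950 km³/yr.
At steady state the output of the second box equals its input, 17.950 km³/yr.
τ = M / F = 74.50 / 17.950 = 4.150 yr.

4.2 yr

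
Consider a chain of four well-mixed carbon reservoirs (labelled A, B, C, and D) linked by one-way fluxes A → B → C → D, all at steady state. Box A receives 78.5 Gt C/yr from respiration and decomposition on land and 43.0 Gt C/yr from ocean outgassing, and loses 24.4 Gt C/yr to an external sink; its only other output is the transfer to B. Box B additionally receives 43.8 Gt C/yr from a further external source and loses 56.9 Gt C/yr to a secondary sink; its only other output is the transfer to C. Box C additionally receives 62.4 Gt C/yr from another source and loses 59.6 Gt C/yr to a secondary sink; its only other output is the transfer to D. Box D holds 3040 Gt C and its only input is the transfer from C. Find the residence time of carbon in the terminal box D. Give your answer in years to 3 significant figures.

Box A: F(A→B) = (78.5 + 43.0) − 24.4 = 97.100 Gt C/yr.
Box B: F(B→C) = (97.100 + 43.8) − 56.9 = 84.000 Gt C/yr.
Box C: F(C→D) = (84.000 + 62.4) − 59.6 = 86.800 Gt C/yr.
Box D throughput = its input = 86.800 Gt C/yr; τ = 3040 / 86.800 = 35.02 yr.

35.0 yr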